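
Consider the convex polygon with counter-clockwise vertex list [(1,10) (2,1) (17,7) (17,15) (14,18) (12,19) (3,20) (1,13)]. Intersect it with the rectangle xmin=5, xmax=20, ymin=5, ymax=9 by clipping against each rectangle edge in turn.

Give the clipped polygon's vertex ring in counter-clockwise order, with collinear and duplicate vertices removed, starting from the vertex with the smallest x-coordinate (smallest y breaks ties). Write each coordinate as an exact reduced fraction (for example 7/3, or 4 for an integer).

1. After x ≥ 5: [(5,11/5) (17,7) (17,15) (14,18) (12,19) (5,178/9)]
2. After x ≤ 20: [(5,11/5) (17,7) (17,15) (14,18) (12,19) (5,178/9)]
3. After y ≥ 5: [(5,5) (12,5) (17,7) (17,15) (14,18) (12,19) (5,178/9)]
4. After y ≤ 9: [(5,9) (5,5) (12,5) (17,7) (17,9)]
5. Canonical ring: [(5,5) (12,5) (17,7) (17,9) (5,9)]

Clipped polygon: [(5,5) (12,5) (17,7) (17,9) (5,9)]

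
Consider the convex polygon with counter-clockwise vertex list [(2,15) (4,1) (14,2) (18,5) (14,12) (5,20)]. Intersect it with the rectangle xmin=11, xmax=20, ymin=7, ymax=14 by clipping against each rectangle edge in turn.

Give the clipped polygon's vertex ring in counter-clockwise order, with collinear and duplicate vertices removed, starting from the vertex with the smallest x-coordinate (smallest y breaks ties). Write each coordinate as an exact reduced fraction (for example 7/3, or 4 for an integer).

1. After x ≥ 11: [(11,17/10) (14,2) (18,5) (14,12) (11,44/3)]
2. After x ≤ 20: [(11,17/10) (14,2) (18,5) (14,12) (11,44/3)]
3. After y ≥ 7: [(11,7) (118/7,7) (14,12) (11,44/3)]
4. After y ≤ 14: [(11,14) (11,7) (118/7,7) (14,12) (47/4,14)]
5. Canonical ring: [(11,7) (118/7,7) (14,12) (47/4,14) (11,14)]

Clipped polygon: [(11,7) (118/7,7) (14,12) (47/4,14) (11,14)]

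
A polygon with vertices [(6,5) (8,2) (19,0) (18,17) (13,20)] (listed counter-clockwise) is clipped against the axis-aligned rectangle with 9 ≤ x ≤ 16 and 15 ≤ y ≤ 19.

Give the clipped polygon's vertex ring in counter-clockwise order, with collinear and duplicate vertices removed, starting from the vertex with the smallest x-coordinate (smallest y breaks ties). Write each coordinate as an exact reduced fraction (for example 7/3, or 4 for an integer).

Clipped polygon: [(32/3,15) (16,15) (16,91/5) (44/3,19) (188/15,19)]

1. After x ≥ 9: [(9,80/7) (9,20/11) (19,0) (18,17) (13,20)]
2. After x ≤ 16: [(9,80/7) (9,20/11) (16,6/11) (16,91/5) (13,20)]
3. After y ≥ 15: [(32/3,15) (16,15) (16,91/5) (13,20)]
4. After y ≤ 19: [(188/15,19) (32/3,15) (16,15) (16,91/5) (44/3,19)]
5. Canonical ring: [(32/3,15) (16,15) (16,91/5) (44/3,19) (188/15,19)]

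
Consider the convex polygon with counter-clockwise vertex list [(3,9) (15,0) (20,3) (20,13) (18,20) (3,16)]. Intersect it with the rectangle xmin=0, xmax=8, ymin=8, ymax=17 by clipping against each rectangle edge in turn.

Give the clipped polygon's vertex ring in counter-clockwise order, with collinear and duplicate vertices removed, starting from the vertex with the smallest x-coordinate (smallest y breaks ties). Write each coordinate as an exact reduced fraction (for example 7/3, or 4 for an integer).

Clipped polygon: [(3,9) (13/3,8) (8,8) (8,17) (27/4,17) (3,16)]

1. After x ≥ 0: [(3,9) (15,0) (20,3) (20,13) (18,20) (3,16)]
2. After x ≤ 8: [(3,9) (8,21/4) (8,52/3) (3,16)]
3. After y ≥ 8: [(3,9) (13/3,8) (8,8) (8,52/3) (3,16)]
4. After y ≤ 17: [(3,9) (13/3,8) (8,8) (8,17) (27/4,17) (3,16)]
5. Canonical ring: [(3,9) (13/3,8) (8,8) (8,17) (27/4,17) (3,16)]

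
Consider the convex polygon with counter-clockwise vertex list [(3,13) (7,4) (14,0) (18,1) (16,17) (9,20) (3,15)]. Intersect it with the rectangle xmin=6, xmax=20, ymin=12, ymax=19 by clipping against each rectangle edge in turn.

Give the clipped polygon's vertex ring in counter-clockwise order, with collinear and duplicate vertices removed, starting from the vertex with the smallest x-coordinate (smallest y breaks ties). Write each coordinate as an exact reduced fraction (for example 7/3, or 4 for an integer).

1. After x ≥ 6: [(6,25/4) (7,4) (14,0) (18,1) (16,17) (9,20) (6,35/2)]
2. After x ≤ 20: [(6,25/4) (7,4) (14,0) (18,1) (16,17) (9,20) (6,35/2)]
3. After y ≥ 12: [(6,12) (133/8,12) (16,17) (9,20) (6,35/2)]
4. After y ≤ 19: [(6,12) (133/8,12) (16,17) (34/3,19) (39/5,19) (6,35/2)]
5. Canonical ring: [(6,12) (133/8,12) (16,17) (34/3,19) (39/5,19) (6,35/2)]

Clipped polygon: [(6,12) (133/8,12) (16,17) (34/3,19) (39/5,19) (6,35/2)]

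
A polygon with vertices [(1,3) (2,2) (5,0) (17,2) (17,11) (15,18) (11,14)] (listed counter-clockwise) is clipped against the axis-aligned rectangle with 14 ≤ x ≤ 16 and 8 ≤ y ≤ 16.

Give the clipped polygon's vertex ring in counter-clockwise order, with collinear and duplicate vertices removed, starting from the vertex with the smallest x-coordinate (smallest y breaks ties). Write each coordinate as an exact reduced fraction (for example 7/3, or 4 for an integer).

Clipped polygon: [(14,8) (16,8) (16,29/2) (109/7,16) (14,16)]

1. After x ≥ 14: [(14,3/2) (17,2) (17,11) (15,18) (14,17)]
2. After x ≤ 16: [(14,3/2) (16,11/6) (16,29/2) (15,18) (14,17)]
3. After y ≥ 8: [(14,8) (16,8) (16,29/2) (15,18) (14,17)]
4. After y ≤ 16: [(14,16) (14,8) (16,8) (16,29/2) (109/7,16)]
5. Canonical ring: [(14,8) (16,8) (16,29/2) (109/7,16) (14,16)]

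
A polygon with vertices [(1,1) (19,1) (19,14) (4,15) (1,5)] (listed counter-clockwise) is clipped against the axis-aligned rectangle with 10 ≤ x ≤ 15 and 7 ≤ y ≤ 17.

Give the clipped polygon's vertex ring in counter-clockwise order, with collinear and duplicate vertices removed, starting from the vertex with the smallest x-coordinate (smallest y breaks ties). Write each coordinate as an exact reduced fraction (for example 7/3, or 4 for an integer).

1. After x ≥ 10: [(10,1) (19,1) (19,14) (10,73/5)]
2. After x ≤ 15: [(10,1) (15,1) (15,214/15) (10,73/5)]
3. After y ≥ 7: [(10,7) (15,7) (15,214/15) (10,73/5)]
4. After y ≤ 17: [(10,7) (15,7) (15,214/15) (10,73/5)]
5. Canonical ring: [(10,7) (15,7) (15,214/15) (10,73/5)]

Clipped polygon: [(10,7) (15,7) (15,214/15) (10,73/5)]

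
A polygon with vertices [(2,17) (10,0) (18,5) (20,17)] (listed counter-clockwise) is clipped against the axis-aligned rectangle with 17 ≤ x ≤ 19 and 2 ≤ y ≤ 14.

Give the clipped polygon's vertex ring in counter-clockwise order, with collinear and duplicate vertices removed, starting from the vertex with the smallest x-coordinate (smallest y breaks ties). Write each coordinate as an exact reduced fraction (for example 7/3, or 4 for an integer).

Clipped polygon: [(17,35/8) (18,5) (19,11) (19,14) (17,14)]

1. After x ≥ 17: [(17,17) (17,35/8) (18,5) (20,17)]
2. After x ≤ 19: [(19,17) (17,17) (17,35/8) (18,5) (19,11)]
3. After y ≥ 2: [(19,17) (17,17) (17,35/8) (18,5) (19,11)]
4. After y ≤ 14: [(19,14) (17,14) (17,35/8) (18,5) (19,11)]
5. Canonical ring: [(17,35/8) (18,5) (19,11) (19,14) (17,14)]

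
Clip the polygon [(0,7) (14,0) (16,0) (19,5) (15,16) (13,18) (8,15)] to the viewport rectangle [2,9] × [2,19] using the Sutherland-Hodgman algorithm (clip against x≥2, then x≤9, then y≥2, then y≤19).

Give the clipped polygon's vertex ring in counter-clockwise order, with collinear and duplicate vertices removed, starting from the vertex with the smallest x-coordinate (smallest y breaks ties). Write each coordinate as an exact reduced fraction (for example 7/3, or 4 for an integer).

Clipped polygon: [(2,6) (9,5/2) (9,78/5) (8,15) (2,9)]

1. After x ≥ 2: [(2,9) (2,6) (14,0) (16,0) (19,5) (15,16) (13,18) (8,15)]
2. After x ≤ 9: [(2,9) (2,6) (9,5/2) (9,78/5) (8,15)]
3. After y ≥ 2: [(2,9) (2,6) (9,5/2) (9,78/5) (8,15)]
4. After y ≤ 19: [(2,9) (2,6) (9,5/2) (9,78/5) (8,15)]
5. Canonical ring: [(2,6) (9,5/2) (9,78/5) (8,15) (2,9)]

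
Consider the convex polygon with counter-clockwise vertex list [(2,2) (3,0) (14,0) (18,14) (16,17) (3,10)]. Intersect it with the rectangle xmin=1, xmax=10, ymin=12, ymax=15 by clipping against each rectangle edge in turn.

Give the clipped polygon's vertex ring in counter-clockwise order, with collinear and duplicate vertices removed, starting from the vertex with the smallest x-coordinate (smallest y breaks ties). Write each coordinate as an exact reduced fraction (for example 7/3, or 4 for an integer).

1. After x ≥ 1: [(2,2) (3,0) (14,0) (18,14) (16,17) (3,10)]
2. After x ≤ 10: [(2,2) (3,0) (10,0) (10,179/13) (3,10)]
3. After y ≥ 12: [(10,12) (10,179/13) (47/7,12)]
4. After y ≤ 15: [(10,12) (10,179/13) (47/7,12)]
5. Canonical ring: [(47/7,12) (10,12) (10,179/13)]

Clipped polygon: [(47/7,12) (10,12) (10,179/13)]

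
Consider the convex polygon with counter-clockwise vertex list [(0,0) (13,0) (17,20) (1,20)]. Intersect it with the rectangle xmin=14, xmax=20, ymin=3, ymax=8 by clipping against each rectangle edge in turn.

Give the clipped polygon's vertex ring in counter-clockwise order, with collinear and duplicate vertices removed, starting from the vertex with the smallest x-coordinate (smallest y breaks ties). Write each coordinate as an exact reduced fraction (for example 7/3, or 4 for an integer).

Clipped polygon: [(14,5) (73/5,8) (14,8)]

1. After x ≥ 14: [(14,5) (17,20) (14,20)]
2. After x ≤ 20: [(14,5) (17,20) (14,20)]
3. After y ≥ 3: [(14,5) (17,20) (14,20)]
4. After y ≤ 8: [(14,8) (14,5) (73/5,8)]
5. Canonical ring: [(14,5) (73/5,8) (14,8)]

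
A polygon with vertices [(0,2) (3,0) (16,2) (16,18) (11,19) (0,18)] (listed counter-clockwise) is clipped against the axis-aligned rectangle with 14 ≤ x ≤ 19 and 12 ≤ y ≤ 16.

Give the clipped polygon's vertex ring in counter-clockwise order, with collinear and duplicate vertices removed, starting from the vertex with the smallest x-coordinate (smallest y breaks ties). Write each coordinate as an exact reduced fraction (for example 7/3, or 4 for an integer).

1. After x ≥ 14: [(14,22/13) (16,2) (16,18) (14,92/5)]
2. After x ≤ 19: [(14,22/13) (16,2) (16,18) (14,92/5)]
3. After y ≥ 12: [(14,12) (16,12) (16,18) (14,92/5)]
4. After y ≤ 16: [(14,16) (14,12) (16,12) (16,16)]
5. Canonical ring: [(14,12) (16,12) (16,16) (14,16)]

Clipped polygon: [(14,12) (16,12) (16,16) (14,16)]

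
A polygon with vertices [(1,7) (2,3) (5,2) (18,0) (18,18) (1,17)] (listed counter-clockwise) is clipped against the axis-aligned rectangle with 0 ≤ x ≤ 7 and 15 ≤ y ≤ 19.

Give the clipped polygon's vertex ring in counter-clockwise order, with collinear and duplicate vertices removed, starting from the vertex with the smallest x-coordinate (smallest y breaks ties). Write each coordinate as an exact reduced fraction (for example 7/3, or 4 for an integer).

1. After x ≥ 0: [(1,7) (2,3) (5,2) (18,0) (18,18) (1,17)]
2. After x ≤ 7: [(1,7) (2,3) (5,2) (7,22/13) (7,295/17) (1,17)]
3. After y ≥ 15: [(1,15) (7,15) (7,295/17) (1,17)]
4. After y ≤ 19: [(1,15) (7,15) (7,295/17) (1,17)]
5. Canonical ring: [(1,15) (7,15) (7,295/17) (1,17)]

Clipped polygon: [(1,15) (7,15) (7,295/17) (1,17)]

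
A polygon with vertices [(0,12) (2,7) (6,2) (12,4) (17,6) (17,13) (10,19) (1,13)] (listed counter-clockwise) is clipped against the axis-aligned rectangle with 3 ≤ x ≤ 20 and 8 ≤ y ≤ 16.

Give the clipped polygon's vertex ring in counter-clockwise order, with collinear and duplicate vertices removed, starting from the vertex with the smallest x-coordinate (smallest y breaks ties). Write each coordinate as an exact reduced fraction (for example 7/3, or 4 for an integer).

1. After x ≥ 3: [(3,23/4) (6,2) (12,4) (17,6) (17,13) (10,19) (3,43/3)]
2. After x ≤ 20: [(3,23/4) (6,2) (12,4) (17,6) (17,13) (10,19) (3,43/3)]
3. After y ≥ 8: [(3,8) (17,8) (17,13) (10,19) (3,43/3)]
4. After y ≤ 16: [(3,8) (17,8) (17,13) (27/2,16) (11/2,16) (3,43/3)]
5. Canonical ring: [(3,8) (17,8) (17,13) (27/2,16) (11/2,16) (3,43/3)]

Clipped polygon: [(3,8) (17,8) (17,13) (27/2,16) (11/2,16) (3,43/3)]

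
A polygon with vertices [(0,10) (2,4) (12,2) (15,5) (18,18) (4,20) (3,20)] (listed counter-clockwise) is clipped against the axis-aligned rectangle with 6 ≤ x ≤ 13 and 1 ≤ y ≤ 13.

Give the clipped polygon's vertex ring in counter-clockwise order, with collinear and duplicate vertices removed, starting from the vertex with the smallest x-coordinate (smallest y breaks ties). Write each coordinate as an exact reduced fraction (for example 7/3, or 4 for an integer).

1. After x ≥ 6: [(6,16/5) (12,2) (15,5) (18,18) (6,138/7)]
2. After x ≤ 13: [(6,16/5) (12,2) (13,3) (13,131/7) (6,138/7)]
3. After y ≥ 1: [(6,16/5) (12,2) (13,3) (13,131/7) (6,138/7)]
4. After y ≤ 13: [(6,13) (6,16/5) (12,2) (13,3) (13,13)]
5. Canonical ring: [(6,16/5) (12,2) (13,3) (13,13) (6,13)]

Clipped polygon: [(6,16/5) (12,2) (13,3) (13,13) (6,13)]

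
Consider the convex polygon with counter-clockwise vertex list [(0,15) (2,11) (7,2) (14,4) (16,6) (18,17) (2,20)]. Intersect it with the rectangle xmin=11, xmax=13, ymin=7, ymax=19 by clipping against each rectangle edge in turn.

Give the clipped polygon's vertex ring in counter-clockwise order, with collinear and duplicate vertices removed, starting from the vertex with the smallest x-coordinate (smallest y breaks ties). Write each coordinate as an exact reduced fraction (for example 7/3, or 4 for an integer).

1. After x ≥ 11: [(11,22/7) (14,4) (16,6) (18,17) (11,293/16)]
2. After x ≤ 13: [(11,22/7) (13,26/7) (13,287/16) (11,293/16)]
3. After y ≥ 7: [(11,7) (13,7) (13,287/16) (11,293/16)]
4. After y ≤ 19: [(11,7) (13,7) (13,287/16) (11,293/16)]
5. Canonical ring: [(11,7) (13,7) (13,287/16) (11,293/16)]

Clipped polygon: [(11,7) (13,7) (13,287/16) (11,293/16)]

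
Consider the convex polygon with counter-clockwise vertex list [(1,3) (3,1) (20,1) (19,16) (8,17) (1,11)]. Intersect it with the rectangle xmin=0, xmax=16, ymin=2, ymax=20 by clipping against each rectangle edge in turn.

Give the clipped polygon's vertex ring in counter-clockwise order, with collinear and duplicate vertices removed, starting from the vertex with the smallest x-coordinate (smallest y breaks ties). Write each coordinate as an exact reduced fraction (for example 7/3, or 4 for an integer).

Clipped polygon: [(1,3) (2,2) (16,2) (16,179/11) (8,17) (1,11)]

1. After x ≥ 0: [(1,3) (3,1) (20,1) (19,16) (8,17) (1,11)]
2. After x ≤ 16: [(1,3) (3,1) (16,1) (16,179/11) (8,17) (1,11)]
3. After y ≥ 2: [(1,3) (2,2) (16,2) (16,179/11) (8,17) (1,11)]
4. After y ≤ 20: [(1,3) (2,2) (16,2) (16,179/11) (8,17) (1,11)]
5. Canonical ring: [(1,3) (2,2) (16,2) (16,179/11) (8,17) (1,11)]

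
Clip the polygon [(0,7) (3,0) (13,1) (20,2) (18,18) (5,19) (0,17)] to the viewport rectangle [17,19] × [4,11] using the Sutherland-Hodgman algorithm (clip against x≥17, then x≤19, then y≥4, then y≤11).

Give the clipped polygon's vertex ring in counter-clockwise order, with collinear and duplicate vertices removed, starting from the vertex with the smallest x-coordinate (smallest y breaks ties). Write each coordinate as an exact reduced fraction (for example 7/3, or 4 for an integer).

Clipped polygon: [(17,4) (19,4) (19,10) (151/8,11) (17,11)]

1. After x ≥ 17: [(17,11/7) (20,2) (18,18) (17,235/13)]
2. After x ≤ 19: [(17,11/7) (19,13/7) (19,10) (18,18) (17,235/13)]
3. After y ≥ 4: [(17,4) (19,4) (19,10) (18,18) (17,235/13)]
4. After y ≤ 11: [(17,11) (17,4) (19,4) (19,10) (151/8,11)]
5. Canonical ring: [(17,4) (19,4) (19,10) (151/8,11) (17,11)]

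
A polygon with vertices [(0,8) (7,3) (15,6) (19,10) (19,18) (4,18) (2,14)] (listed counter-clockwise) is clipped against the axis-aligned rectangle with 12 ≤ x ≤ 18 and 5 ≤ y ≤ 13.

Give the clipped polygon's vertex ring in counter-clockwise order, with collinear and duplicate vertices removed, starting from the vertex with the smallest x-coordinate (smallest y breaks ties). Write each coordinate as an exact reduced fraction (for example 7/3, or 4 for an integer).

Clipped polygon: [(12,5) (37/3,5) (15,6) (18,9) (18,13) (12,13)]

1. After x ≥ 12: [(12,39/8) (15,6) (19,10) (19,18) (12,18)]
2. After x ≤ 18: [(12,39/8) (15,6) (18,9) (18,18) (12,18)]
3. After y ≥ 5: [(12,5) (37/3,5) (15,6) (18,9) (18,18) (12,18)]
4. After y ≤ 13: [(12,13) (12,5) (37/3,5) (15,6) (18,9) (18,13)]
5. Canonical ring: [(12,5) (37/3,5) (15,6) (18,9) (18,13) (12,13)]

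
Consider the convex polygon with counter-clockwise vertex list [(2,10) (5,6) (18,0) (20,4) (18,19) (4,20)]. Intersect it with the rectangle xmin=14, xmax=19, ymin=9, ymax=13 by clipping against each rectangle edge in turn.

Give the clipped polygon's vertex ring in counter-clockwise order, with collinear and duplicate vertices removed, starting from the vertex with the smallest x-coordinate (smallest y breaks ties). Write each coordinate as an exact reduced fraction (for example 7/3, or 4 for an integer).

Clipped polygon: [(14,9) (19,9) (19,23/2) (94/5,13) (14,13)]

1. After x ≥ 14: [(14,24/13) (18,0) (20,4) (18,19) (14,135/7)]
2. After x ≤ 19: [(14,24/13) (18,0) (19,2) (19,23/2) (18,19) (14,135/7)]
3. After y ≥ 9: [(14,9) (19,9) (19,23/2) (18,19) (14,135/7)]
4. After y ≤ 13: [(14,13) (14,9) (19,9) (19,23/2) (94/5,13)]
5. Canonical ring: [(14,9) (19,9) (19,23/2) (94/5,13) (14,13)]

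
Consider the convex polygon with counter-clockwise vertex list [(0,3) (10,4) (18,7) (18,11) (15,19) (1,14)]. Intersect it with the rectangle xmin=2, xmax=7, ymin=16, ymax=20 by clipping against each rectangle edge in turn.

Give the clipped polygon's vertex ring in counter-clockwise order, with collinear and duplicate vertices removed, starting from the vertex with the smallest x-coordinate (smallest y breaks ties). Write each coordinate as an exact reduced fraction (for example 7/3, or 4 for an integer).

1. After x ≥ 2: [(2,16/5) (10,4) (18,7) (18,11) (15,19) (2,201/14)]
2. After x ≤ 7: [(2,16/5) (7,37/10) (7,113/7) (2,201/14)]
3. After y ≥ 16: [(7,16) (7,113/7) (33/5,16)]
4. After y ≤ 20: [(7,16) (7,113/7) (33/5,16)]
5. Canonical ring: [(33/5,16) (7,16) (7,113/7)]

Clipped polygon: [(33/5,16) (7,16) (7,113/7)]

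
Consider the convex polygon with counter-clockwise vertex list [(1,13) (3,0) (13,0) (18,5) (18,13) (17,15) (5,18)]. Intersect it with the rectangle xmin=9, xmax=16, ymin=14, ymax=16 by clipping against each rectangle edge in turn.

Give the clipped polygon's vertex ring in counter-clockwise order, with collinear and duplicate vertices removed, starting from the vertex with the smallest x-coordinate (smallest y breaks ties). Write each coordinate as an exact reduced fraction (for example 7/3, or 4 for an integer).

1. After x ≥ 9: [(9,0) (13,0) (18,5) (18,13) (17,15) (9,17)]
2. After x ≤ 16: [(9,0) (13,0) (16,3) (16,61/4) (9,17)]
3. After y ≥ 14: [(9,14) (16,14) (16,61/4) (9,17)]
4. After y ≤ 16: [(9,16) (9,14) (16,14) (16,61/4) (13,16)]
5. Canonical ring: [(9,14) (16,14) (16,61/4) (13,16) (9,16)]

Clipped polygon: [(9,14) (16,14) (16,61/4) (13,16) (9,16)]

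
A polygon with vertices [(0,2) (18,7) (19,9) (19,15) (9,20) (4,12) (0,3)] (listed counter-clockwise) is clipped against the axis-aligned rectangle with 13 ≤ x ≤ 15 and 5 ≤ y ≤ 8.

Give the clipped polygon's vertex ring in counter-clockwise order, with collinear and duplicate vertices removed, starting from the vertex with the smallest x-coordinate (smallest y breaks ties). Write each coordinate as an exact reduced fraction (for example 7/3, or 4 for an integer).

Clipped polygon: [(13,101/18) (15,37/6) (15,8) (13,8)]

1. After x ≥ 13: [(13,101/18) (18,7) (19,9) (19,15) (13,18)]
2. After x ≤ 15: [(13,101/18) (15,37/6) (15,17) (13,18)]
3. After y ≥ 5: [(13,101/18) (15,37/6) (15,17) (13,18)]
4. After y ≤ 8: [(13,8) (13,101/18) (15,37/6) (15,8)]
5. Canonical ring: [(13,101/18) (15,37/6) (15,8) (13,8)]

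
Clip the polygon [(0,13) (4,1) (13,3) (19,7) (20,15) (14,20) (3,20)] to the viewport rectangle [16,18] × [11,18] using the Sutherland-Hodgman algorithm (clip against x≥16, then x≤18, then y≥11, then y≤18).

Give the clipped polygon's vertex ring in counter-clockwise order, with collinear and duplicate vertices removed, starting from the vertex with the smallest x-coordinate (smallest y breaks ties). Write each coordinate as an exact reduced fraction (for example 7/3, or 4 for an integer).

Clipped polygon: [(16,11) (18,11) (18,50/3) (82/5,18) (16,18)]

1. After x ≥ 16: [(16,5) (19,7) (20,15) (16,55/3)]
2. After x ≤ 18: [(16,5) (18,19/3) (18,50/3) (16,55/3)]
3. After y ≥ 11: [(16,11) (18,11) (18,50/3) (16,55/3)]
4. After y ≤ 18: [(16,18) (16,11) (18,11) (18,50/3) (82/5,18)]
5. Canonical ring: [(16,11) (18,11) (18,50/3) (82/5,18) (16,18)]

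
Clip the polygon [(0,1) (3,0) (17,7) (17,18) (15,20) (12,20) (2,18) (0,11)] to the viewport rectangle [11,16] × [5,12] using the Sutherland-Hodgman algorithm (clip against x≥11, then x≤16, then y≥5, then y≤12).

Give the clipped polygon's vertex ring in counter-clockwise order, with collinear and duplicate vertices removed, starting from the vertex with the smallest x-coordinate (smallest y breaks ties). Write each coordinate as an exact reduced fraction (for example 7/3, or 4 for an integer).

1. After x ≥ 11: [(11,4) (17,7) (17,18) (15,20) (12,20) (11,99/5)]
2. After x ≤ 16: [(11,4) (16,13/2) (16,19) (15,20) (12,20) (11,99/5)]
3. After y ≥ 5: [(11,5) (13,5) (16,13/2) (16,19) (15,20) (12,20) (11,99/5)]
4. After y ≤ 12: [(11,12) (11,5) (13,5) (16,13/2) (16,12)]
5. Canonical ring: [(11,5) (13,5) (16,13/2) (16,12) (11,12)]

Clipped polygon: [(11,5) (13,5) (16,13/2) (16,12) (11,12)]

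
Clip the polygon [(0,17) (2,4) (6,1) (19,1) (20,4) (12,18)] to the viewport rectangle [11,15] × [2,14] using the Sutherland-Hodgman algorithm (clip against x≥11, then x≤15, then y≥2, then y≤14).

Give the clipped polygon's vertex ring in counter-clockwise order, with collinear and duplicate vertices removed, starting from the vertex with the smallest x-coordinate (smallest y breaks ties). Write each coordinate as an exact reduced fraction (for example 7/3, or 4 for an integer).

1. After x ≥ 11: [(11,215/12) (11,1) (19,1) (20,4) (12,18)]
2. After x ≤ 15: [(11,215/12) (11,1) (15,1) (15,51/4) (12,18)]
3. After y ≥ 2: [(11,215/12) (11,2) (15,2) (15,51/4) (12,18)]
4. After y ≤ 14: [(11,14) (11,2) (15,2) (15,51/4) (100/7,14)]
5. Canonical ring: [(11,2) (15,2) (15,51/4) (100/7,14) (11,14)]

Clipped polygon: [(11,2) (15,2) (15,51/4) (100/7,14) (11,14)]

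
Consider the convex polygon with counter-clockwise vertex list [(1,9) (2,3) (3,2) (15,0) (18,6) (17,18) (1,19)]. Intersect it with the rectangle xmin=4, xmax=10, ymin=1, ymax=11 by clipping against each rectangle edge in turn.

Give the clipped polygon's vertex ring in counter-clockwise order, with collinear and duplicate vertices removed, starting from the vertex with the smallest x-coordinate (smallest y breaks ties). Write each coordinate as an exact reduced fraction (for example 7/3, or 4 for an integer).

Clipped polygon: [(4,11/6) (9,1) (10,1) (10,11) (4,11)]

1. After x ≥ 4: [(4,11/6) (15,0) (18,6) (17,18) (4,301/16)]
2. After x ≤ 10: [(4,11/6) (10,5/6) (10,295/16) (4,301/16)]
3. After y ≥ 1: [(4,11/6) (9,1) (10,1) (10,295/16) (4,301/16)]
4. After y ≤ 11: [(4,11) (4,11/6) (9,1) (10,1) (10,11)]
5. Canonical ring: [(4,11/6) (9,1) (10,1) (10,11) (4,11)]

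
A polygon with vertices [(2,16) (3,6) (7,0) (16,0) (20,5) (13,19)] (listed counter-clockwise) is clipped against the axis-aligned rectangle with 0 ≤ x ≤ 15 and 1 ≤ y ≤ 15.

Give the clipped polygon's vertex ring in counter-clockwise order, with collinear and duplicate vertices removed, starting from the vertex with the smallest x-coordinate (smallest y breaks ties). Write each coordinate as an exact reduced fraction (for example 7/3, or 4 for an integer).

Clipped polygon: [(21/10,15) (3,6) (19/3,1) (15,1) (15,15)]

1. After x ≥ 0: [(2,16) (3,6) (7,0) (16,0) (20,5) (13,19)]
2. After x ≤ 15: [(2,16) (3,6) (7,0) (15,0) (15,15) (13,19)]
3. After y ≥ 1: [(2,16) (3,6) (19/3,1) (15,1) (15,15) (13,19)]
4. After y ≤ 15: [(21/10,15) (3,6) (19/3,1) (15,1) (15,15) (15,15)]
5. Canonical ring: [(21/10,15) (3,6) (19/3,1) (15,1) (15,15)]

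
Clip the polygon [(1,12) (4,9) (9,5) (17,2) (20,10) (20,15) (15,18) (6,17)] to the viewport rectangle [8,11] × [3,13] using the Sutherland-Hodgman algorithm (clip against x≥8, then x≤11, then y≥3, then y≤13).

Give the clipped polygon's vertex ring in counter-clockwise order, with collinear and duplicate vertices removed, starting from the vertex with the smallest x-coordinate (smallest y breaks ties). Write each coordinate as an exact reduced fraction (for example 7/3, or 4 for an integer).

1. After x ≥ 8: [(8,29/5) (9,5) (17,2) (20,10) (20,15) (15,18) (8,155/9)]
2. After x ≤ 11: [(8,29/5) (9,5) (11,17/4) (11,158/9) (8,155/9)]
3. After y ≥ 3: [(8,29/5) (9,5) (11,17/4) (11,158/9) (8,155/9)]
4. After y ≤ 13: [(8,13) (8,29/5) (9,5) (11,17/4) (11,13)]
5. Canonical ring: [(8,29/5) (9,5) (11,17/4) (11,13) (8,13)]

Clipped polygon: [(8,29/5) (9,5) (11,17/4) (11,13) (8,13)]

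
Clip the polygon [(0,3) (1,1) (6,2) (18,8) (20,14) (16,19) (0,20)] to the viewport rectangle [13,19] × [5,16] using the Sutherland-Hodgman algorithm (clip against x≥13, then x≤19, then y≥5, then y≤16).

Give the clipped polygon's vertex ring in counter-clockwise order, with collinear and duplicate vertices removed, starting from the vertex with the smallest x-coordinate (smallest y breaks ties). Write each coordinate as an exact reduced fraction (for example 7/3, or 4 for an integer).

1. After x ≥ 13: [(13,11/2) (18,8) (20,14) (16,19) (13,307/16)]
2. After x ≤ 19: [(13,11/2) (18,8) (19,11) (19,61/4) (16,19) (13,307/16)]
3. After y ≥ 5: [(13,11/2) (18,8) (19,11) (19,61/4) (16,19) (13,307/16)]
4. After y ≤ 16: [(13,16) (13,11/2) (18,8) (19,11) (19,61/4) (92/5,16)]
5. Canonical ring: [(13,11/2) (18,8) (19,11) (19,61/4) (92/5,16) (13,16)]

Clipped polygon: [(13,11/2) (18,8) (19,11) (19,61/4) (92/5,16) (13,16)]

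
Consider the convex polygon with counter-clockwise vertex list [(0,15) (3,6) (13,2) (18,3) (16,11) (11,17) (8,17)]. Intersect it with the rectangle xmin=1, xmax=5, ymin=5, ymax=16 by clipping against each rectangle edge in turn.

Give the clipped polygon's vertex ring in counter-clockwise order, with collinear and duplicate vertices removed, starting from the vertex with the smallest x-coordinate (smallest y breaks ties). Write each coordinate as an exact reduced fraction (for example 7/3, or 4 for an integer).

1. After x ≥ 1: [(1,61/4) (1,12) (3,6) (13,2) (18,3) (16,11) (11,17) (8,17)]
2. After x ≤ 5: [(5,65/4) (1,61/4) (1,12) (3,6) (5,26/5)]
3. After y ≥ 5: [(5,65/4) (1,61/4) (1,12) (3,6) (5,26/5)]
4. After y ≤ 16: [(5,16) (4,16) (1,61/4) (1,12) (3,6) (5,26/5)]
5. Canonical ring: [(1,12) (3,6) (5,26/5) (5,16) (4,16) (1,61/4)]

Clipped polygon: [(1,12) (3,6) (5,26/5) (5,16) (4,16) (1,61/4)]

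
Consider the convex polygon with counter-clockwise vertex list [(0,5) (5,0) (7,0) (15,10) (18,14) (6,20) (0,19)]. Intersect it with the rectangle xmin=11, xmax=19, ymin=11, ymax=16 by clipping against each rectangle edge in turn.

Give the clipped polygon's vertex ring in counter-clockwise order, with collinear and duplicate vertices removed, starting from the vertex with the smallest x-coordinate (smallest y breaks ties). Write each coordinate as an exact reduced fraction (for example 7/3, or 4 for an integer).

1. After x ≥ 11: [(11,5) (15,10) (18,14) (11,35/2)]
2. After x ≤ 19: [(11,5) (15,10) (18,14) (11,35/2)]
3. After y ≥ 11: [(11,11) (63/4,11) (18,14) (11,35/2)]
4. After y ≤ 16: [(11,16) (11,11) (63/4,11) (18,14) (14,16)]
5. Canonical ring: [(11,11) (63/4,11) (18,14) (14,16) (11,16)]

Clipped polygon: [(11,11) (63/4,11) (18,14) (14,16) (11,16)]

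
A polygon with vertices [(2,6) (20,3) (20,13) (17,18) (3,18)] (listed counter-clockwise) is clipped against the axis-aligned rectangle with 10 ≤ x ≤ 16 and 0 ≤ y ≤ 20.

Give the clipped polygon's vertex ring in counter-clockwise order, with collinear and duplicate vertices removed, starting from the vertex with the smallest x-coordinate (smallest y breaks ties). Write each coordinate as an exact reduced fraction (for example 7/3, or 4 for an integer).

Clipped polygon: [(10,14/3) (16,11/3) (16,18) (10,18)]

1. After x ≥ 10: [(10,14/3) (20,3) (20,13) (17,18) (10,18)]
2. After x ≤ 16: [(10,14/3) (16,11/3) (16,18) (10,18)]
3. After y ≥ 0: [(10,14/3) (16,11/3) (16,18) (10,18)]
4. After y ≤ 20: [(10,14/3) (16,11/3) (16,18) (10,18)]
5. Canonical ring: [(10,14/3) (16,11/3) (16,18) (10,18)]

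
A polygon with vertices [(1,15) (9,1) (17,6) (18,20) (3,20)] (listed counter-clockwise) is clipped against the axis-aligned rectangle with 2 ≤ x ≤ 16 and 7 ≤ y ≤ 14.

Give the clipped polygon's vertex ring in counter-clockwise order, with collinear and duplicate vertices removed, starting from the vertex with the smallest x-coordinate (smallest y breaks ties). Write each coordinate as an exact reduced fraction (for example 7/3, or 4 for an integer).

Clipped polygon: [(2,53/4) (39/7,7) (16,7) (16,14) (2,14)]

1. After x ≥ 2: [(2,35/2) (2,53/4) (9,1) (17,6) (18,20) (3,20)]
2. After x ≤ 16: [(2,35/2) (2,53/4) (9,1) (16,43/8) (16,20) (3,20)]
3. After y ≥ 7: [(2,35/2) (2,53/4) (39/7,7) (16,7) (16,20) (3,20)]
4. After y ≤ 14: [(2,14) (2,53/4) (39/7,7) (16,7) (16,14)]
5. Canonical ring: [(2,53/4) (39/7,7) (16,7) (16,14) (2,14)]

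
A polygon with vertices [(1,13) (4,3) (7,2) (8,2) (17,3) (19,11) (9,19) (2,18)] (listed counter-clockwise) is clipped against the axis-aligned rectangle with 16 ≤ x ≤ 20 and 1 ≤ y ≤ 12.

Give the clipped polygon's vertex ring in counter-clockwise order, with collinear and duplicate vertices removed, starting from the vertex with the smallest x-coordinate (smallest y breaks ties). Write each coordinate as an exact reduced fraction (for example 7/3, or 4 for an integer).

Clipped polygon: [(16,26/9) (17,3) (19,11) (71/4,12) (16,12)]

1. After x ≥ 16: [(16,26/9) (17,3) (19,11) (16,67/5)]
2. After x ≤ 20: [(16,26/9) (17,3) (19,11) (16,67/5)]
3. After y ≥ 1: [(16,26/9) (17,3) (19,11) (16,67/5)]
4. After y ≤ 12: [(16,12) (16,26/9) (17,3) (19,11) (71/4,12)]
5. Canonical ring: [(16,26/9) (17,3) (19,11) (71/4,12) (16,12)]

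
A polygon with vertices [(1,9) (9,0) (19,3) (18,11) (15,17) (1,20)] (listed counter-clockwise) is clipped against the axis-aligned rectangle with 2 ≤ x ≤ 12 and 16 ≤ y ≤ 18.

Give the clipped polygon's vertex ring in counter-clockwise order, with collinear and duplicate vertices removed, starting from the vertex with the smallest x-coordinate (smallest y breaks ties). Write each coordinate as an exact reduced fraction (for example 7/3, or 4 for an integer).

Clipped polygon: [(2,16) (12,16) (12,247/14) (31/3,18) (2,18)]

1. After x ≥ 2: [(2,63/8) (9,0) (19,3) (18,11) (15,17) (2,277/14)]
2. After x ≤ 12: [(2,63/8) (9,0) (12,9/10) (12,247/14) (2,277/14)]
3. After y ≥ 16: [(2,16) (12,16) (12,247/14) (2,277/14)]
4. After y ≤ 18: [(2,18) (2,16) (12,16) (12,247/14) (31/3,18)]
5. Canonical ring: [(2,16) (12,16) (12,247/14) (31/3,18) (2,18)]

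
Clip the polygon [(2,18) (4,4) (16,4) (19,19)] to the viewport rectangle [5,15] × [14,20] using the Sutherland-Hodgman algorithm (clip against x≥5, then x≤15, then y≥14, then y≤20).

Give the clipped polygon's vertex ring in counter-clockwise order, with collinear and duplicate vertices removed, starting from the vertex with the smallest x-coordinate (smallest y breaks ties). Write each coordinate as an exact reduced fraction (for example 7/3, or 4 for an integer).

Clipped polygon: [(5,14) (15,14) (15,319/17) (5,309/17)]

1. After x ≥ 5: [(5,309/17) (5,4) (16,4) (19,19)]
2. After x ≤ 15: [(15,319/17) (5,309/17) (5,4) (15,4)]
3. After y ≥ 14: [(15,14) (15,319/17) (5,309/17) (5,14)]
4. After y ≤ 20: [(15,14) (15,319/17) (5,309/17) (5,14)]
5. Canonical ring: [(5,14) (15,14) (15,319/17) (5,309/17)]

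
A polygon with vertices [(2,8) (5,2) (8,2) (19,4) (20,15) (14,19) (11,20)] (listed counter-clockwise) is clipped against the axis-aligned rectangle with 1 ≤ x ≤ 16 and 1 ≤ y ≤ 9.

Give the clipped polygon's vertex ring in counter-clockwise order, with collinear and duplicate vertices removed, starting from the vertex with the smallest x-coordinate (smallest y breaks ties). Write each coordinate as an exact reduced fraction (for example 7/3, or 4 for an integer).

Clipped polygon: [(2,8) (5,2) (8,2) (16,38/11) (16,9) (11/4,9)]

1. After x ≥ 1: [(2,8) (5,2) (8,2) (19,4) (20,15) (14,19) (11,20)]
2. After x ≤ 16: [(2,8) (5,2) (8,2) (16,38/11) (16,53/3) (14,19) (11,20)]
3. After y ≥ 1: [(2,8) (5,2) (8,2) (16,38/11) (16,53/3) (14,19) (11,20)]
4. After y ≤ 9: [(11/4,9) (2,8) (5,2) (8,2) (16,38/11) (16,9)]
5. Canonical ring: [(2,8) (5,2) (8,2) (16,38/11) (16,9) (11/4,9)]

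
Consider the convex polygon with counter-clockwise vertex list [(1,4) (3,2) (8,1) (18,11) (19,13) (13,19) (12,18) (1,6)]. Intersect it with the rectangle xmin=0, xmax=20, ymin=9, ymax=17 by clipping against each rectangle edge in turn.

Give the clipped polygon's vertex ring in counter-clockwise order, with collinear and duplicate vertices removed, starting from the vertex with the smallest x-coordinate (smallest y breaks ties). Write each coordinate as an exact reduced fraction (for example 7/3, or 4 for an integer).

1. After x ≥ 0: [(1,4) (3,2) (8,1) (18,11) (19,13) (13,19) (12,18) (1,6)]
2. After x ≤ 20: [(1,4) (3,2) (8,1) (18,11) (19,13) (13,19) (12,18) (1,6)]
3. After y ≥ 9: [(16,9) (18,11) (19,13) (13,19) (12,18) (15/4,9)]
4. After y ≤ 17: [(16,9) (18,11) (19,13) (15,17) (133/12,17) (15/4,9)]
5. Canonical ring: [(15/4,9) (16,9) (18,11) (19,13) (15,17) (133/12,17)]

Clipped polygon: [(15/4,9) (16,9) (18,11) (19,13) (15,17) (133/12,17)]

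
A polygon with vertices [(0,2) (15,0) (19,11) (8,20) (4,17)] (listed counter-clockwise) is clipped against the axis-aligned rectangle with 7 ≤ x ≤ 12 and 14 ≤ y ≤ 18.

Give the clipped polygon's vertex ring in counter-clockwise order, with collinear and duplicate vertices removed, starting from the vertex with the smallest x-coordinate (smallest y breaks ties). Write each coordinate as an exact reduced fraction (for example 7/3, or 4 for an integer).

1. After x ≥ 7: [(7,16/15) (15,0) (19,11) (8,20) (7,77/4)]
2. After x ≤ 12: [(7,16/15) (12,2/5) (12,184/11) (8,20) (7,77/4)]
3. After y ≥ 14: [(7,14) (12,14) (12,184/11) (8,20) (7,77/4)]
4. After y ≤ 18: [(7,18) (7,14) (12,14) (12,184/11) (94/9,18)]
5. Canonical ring: [(7,14) (12,14) (12,184/11) (94/9,18) (7,18)]

Clipped polygon: [(7,14) (12,14) (12,184/11) (94/9,18) (7,18)]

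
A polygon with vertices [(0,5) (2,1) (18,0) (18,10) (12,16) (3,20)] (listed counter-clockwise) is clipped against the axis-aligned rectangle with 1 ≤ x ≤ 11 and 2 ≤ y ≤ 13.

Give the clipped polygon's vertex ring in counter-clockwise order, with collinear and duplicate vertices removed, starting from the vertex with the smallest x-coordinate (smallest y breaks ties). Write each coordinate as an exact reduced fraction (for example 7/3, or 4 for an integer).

Clipped polygon: [(1,3) (3/2,2) (11,2) (11,13) (8/5,13) (1,10)]

1. After x ≥ 1: [(1,10) (1,3) (2,1) (18,0) (18,10) (12,16) (3,20)]
2. After x ≤ 11: [(1,10) (1,3) (2,1) (11,7/16) (11,148/9) (3,20)]
3. After y ≥ 2: [(1,10) (1,3) (3/2,2) (11,2) (11,148/9) (3,20)]
4. After y ≤ 13: [(8/5,13) (1,10) (1,3) (3/2,2) (11,2) (11,13)]
5. Canonical ring: [(1,3) (3/2,2) (11,2) (11,13) (8/5,13) (1,10)]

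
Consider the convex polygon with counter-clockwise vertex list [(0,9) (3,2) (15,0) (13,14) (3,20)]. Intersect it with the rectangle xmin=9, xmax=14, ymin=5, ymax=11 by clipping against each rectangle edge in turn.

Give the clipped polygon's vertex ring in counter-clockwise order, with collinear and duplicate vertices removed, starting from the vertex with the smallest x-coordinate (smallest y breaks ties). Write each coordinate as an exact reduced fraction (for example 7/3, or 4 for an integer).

Clipped polygon: [(9,5) (14,5) (14,7) (94/7,11) (9,11)]

1. After x ≥ 9: [(9,1) (15,0) (13,14) (9,82/5)]
2. After x ≤ 14: [(9,1) (14,1/6) (14,7) (13,14) (9,82/5)]
3. After y ≥ 5: [(9,5) (14,5) (14,7) (13,14) (9,82/5)]
4. After y ≤ 11: [(9,11) (9,5) (14,5) (14,7) (94/7,11)]
5. Canonical ring: [(9,5) (14,5) (14,7) (94/7,11) (9,11)]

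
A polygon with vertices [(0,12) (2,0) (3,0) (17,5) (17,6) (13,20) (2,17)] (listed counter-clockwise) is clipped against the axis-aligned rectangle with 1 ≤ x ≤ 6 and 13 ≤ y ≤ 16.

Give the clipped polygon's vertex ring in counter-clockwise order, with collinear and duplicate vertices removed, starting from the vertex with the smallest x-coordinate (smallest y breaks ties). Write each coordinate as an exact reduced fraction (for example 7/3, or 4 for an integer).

Clipped polygon: [(1,13) (6,13) (6,16) (8/5,16) (1,29/2)]

1. After x ≥ 1: [(1,29/2) (1,6) (2,0) (3,0) (17,5) (17,6) (13,20) (2,17)]
2. After x ≤ 6: [(1,29/2) (1,6) (2,0) (3,0) (6,15/14) (6,199/11) (2,17)]
3. After y ≥ 13: [(1,29/2) (1,13) (6,13) (6,199/11) (2,17)]
4. After y ≤ 16: [(8/5,16) (1,29/2) (1,13) (6,13) (6,16)]
5. Canonical ring: [(1,13) (6,13) (6,16) (8/5,16) (1,29/2)]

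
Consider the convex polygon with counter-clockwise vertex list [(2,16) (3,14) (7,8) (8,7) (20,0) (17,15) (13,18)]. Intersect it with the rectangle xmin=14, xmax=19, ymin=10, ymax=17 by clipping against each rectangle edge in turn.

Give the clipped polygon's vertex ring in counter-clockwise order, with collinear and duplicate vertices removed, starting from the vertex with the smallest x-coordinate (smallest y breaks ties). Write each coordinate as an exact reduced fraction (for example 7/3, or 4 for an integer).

1. After x ≥ 14: [(14,7/2) (20,0) (17,15) (14,69/4)]
2. After x ≤ 19: [(14,7/2) (19,7/12) (19,5) (17,15) (14,69/4)]
3. After y ≥ 10: [(14,10) (18,10) (17,15) (14,69/4)]
4. After y ≤ 17: [(14,17) (14,10) (18,10) (17,15) (43/3,17)]
5. Canonical ring: [(14,10) (18,10) (17,15) (43/3,17) (14,17)]

Clipped polygon: [(14,10) (18,10) (17,15) (43/3,17) (14,17)]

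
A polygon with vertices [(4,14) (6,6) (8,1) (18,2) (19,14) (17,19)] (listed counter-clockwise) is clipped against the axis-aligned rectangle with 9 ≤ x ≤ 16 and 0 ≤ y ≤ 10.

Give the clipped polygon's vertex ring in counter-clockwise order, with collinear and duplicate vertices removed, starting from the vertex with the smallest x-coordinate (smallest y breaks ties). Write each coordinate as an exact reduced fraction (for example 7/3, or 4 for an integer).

1. After x ≥ 9: [(9,207/13) (9,11/10) (18,2) (19,14) (17,19)]
2. After x ≤ 16: [(16,242/13) (9,207/13) (9,11/10) (16,9/5)]
3. After y ≥ 0: [(16,242/13) (9,207/13) (9,11/10) (16,9/5)]
4. After y ≤ 10: [(16,10) (9,10) (9,11/10) (16,9/5)]
5. Canonical ring: [(9,11/10) (16,9/5) (16,10) (9,10)]

Clipped polygon: [(9,11/10) (16,9/5) (16,10) (9,10)]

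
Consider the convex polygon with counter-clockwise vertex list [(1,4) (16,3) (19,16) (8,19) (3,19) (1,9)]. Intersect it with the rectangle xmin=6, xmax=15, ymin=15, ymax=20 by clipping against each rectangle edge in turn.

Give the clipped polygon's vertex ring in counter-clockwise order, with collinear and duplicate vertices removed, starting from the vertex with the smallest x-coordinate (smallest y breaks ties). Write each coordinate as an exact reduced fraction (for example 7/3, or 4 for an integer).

1. After x ≥ 6: [(6,11/3) (16,3) (19,16) (8,19) (6,19)]
2. After x ≤ 15: [(6,11/3) (15,46/15) (15,188/11) (8,19) (6,19)]
3. After y ≥ 15: [(6,15) (15,15) (15,188/11) (8,19) (6,19)]
4. After y ≤ 20: [(6,15) (15,15) (15,188/11) (8,19) (6,19)]
5. Canonical ring: [(6,15) (15,15) (15,188/11) (8,19) (6,19)]

Clipped polygon: [(6,15) (15,15) (15,188/11) (8,19) (6,19)]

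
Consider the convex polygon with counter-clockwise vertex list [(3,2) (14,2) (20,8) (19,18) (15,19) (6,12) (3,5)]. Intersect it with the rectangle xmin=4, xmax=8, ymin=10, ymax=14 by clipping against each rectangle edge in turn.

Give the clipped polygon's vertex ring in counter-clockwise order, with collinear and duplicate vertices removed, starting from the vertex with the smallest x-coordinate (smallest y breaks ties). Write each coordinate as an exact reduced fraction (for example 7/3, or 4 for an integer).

1. After x ≥ 4: [(4,2) (14,2) (20,8) (19,18) (15,19) (6,12) (4,22/3)]
2. After x ≤ 8: [(4,2) (8,2) (8,122/9) (6,12) (4,22/3)]
3. After y ≥ 10: [(8,10) (8,122/9) (6,12) (36/7,10)]
4. After y ≤ 14: [(8,10) (8,122/9) (6,12) (36/7,10)]
5. Canonical ring: [(36/7,10) (8,10) (8,122/9) (6,12)]

Clipped polygon: [(36/7,10) (8,10) (8,122/9) (6,12)]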